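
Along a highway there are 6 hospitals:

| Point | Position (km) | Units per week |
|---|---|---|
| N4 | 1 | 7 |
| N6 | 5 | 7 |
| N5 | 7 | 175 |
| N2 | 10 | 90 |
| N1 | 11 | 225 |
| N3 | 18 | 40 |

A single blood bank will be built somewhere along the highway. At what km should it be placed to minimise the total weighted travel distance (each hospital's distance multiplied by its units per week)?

x = 10

For a sum of weighted absolute distances on a line, the optimum is the weighted median (not the mean). Total weight W = 544; half-weight = 272.
Sort by position and accumulate weight:
  km 1 (N4, w=7) → cum 7
  km 5 (N6, w=7) → cum 14
  km 7 (N5, w=175) → cum 189
  km 10 (N2, w=90) → cum 279  ≥ 272 → median here
  km 11 (N1, w=225) → cum 504
  km 18 (N3, w=40) → cum 544
Optimal location: km 10.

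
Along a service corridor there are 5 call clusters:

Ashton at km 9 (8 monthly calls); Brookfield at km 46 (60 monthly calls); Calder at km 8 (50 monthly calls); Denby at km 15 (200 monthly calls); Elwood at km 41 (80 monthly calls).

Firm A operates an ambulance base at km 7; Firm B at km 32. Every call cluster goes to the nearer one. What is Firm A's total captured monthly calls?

The indifferent point is the midpoint (7+32)/2 = 19.5; call clusters left of it (closer to Firm A at 7) go to Firm A, those right go to Firm B.
  Calder at 8 (w=50) → Firm A
  Ashton at 9 (w=8) → Firm A
  Denby at 15 (w=200) → Firm A
  Elwood at 41 (w=80) → Firm B
  Brookfield at 46 (w=60) → Firm B
Firm A captures 258; Firm B captures 140.

258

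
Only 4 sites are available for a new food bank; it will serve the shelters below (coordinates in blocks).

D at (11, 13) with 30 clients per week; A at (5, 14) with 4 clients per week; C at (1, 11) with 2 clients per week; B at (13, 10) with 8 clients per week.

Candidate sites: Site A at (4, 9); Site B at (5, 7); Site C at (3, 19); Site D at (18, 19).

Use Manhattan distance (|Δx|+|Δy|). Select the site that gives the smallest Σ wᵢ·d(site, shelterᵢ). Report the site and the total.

Site A, total 444 blocks

Total weighted distance at each candidate:
  Site A (4, 9): total = 444
  Site B (5, 7): total = 492
  Site C (3, 19): total = 620
  Site D (18, 19): total = 624
Minimum is at Site A with total 444 blocks.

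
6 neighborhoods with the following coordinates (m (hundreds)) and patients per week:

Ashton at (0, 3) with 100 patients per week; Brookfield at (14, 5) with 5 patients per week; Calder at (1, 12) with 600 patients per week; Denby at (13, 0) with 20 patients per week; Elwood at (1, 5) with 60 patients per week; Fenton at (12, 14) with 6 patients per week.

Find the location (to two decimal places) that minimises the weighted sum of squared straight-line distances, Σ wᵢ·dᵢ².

(1.34, 10.00)

The minimiser of Σwᵢ‖p−pᵢ‖² is the weighted centroid p* = (Σwᵢpᵢ)/(Σwᵢ).
Σwᵢ = 791.
Σwᵢxᵢ = 100·0 + 5·14 + 600·1 + 20·13 + 60·1 + 6·12 = 1062.
Σwᵢyᵢ = 100·3 + 5·5 + 600·12 + 20·0 + 60·5 + 6·14 = 7909.
x* = 1062/791 = 1.34, y* = 7909/791 = 10.00.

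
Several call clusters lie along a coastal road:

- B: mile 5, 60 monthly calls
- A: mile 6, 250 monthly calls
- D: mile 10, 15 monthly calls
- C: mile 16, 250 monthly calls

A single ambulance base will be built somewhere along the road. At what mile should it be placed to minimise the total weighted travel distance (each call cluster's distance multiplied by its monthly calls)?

For a sum of weighted absolute distances on a line, the optimum is the weighted median (not the mean). Total weight W = 575; half-weight = 287.5.
Sort by position and accumulate weight:
  mile 5 (B, w=60) → cum 60
  mile 6 (A, w=250) → cum 310  ≥ 287.5 → median here
  mile 10 (D, w=15) → cum 325
  mile 16 (C, w=250) → cum 575
Optimal location: mile 6.

x = 6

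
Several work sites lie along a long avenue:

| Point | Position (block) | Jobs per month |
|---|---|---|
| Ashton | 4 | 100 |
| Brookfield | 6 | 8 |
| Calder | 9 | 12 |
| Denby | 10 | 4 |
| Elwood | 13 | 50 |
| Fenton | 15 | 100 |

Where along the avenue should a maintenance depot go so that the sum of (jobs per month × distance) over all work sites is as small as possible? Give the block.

x = 13

For a sum of weighted absolute distances on a line, the optimum is the weighted median (not the mean). Total weight W = 274; half-weight = 137.
Sort by position and accumulate weight:
  block 4 (Ashton, w=100) → cum 100
  block 6 (Brookfield, w=8) → cum 108
  block 9 (Calder, w=12) → cum 120
  block 10 (Denby, w=4) → cum 124
  block 13 (Elwood, w=50) → cum 174  ≥ 137 → median here
  block 15 (Fenton, w=100) → cum 274
Optimal location: block 13.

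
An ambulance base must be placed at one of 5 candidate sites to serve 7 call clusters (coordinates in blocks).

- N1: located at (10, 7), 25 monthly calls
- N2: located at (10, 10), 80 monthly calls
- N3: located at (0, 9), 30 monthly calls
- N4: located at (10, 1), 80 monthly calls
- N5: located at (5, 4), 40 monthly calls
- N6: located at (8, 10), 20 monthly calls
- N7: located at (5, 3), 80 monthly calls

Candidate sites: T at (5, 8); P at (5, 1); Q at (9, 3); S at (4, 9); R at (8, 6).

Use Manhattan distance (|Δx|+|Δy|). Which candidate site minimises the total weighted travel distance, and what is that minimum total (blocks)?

Q, total 2135 blocks

Total weighted distance at each candidate:
  T (5, 8): total = 2510
  P (5, 1): total = 2705
  Q (9, 3): total = 2135
  S (4, 9): total = 2900
  R (8, 6): total = 2205
Minimum is at Q with total 2135 blocks.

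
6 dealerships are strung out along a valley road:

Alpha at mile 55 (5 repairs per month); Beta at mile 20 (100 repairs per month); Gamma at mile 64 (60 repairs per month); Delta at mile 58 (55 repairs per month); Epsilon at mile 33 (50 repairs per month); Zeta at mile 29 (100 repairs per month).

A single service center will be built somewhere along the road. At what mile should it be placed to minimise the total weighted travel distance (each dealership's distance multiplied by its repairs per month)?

For a sum of weighted absolute distances on a line, the optimum is the weighted median (not the mean). Total weight W = 370; half-weight = 185.
Sort by position and accumulate weight:
  mile 20 (Beta, w=100) → cum 100
  mile 29 (Zeta, w=100) → cum 200  ≥ 185 → median here
  mile 33 (Epsilon, w=50) → cum 250
  mile 55 (Alpha, w=5) → cum 255
  mile 58 (Delta, w=55) → cum 310
  mile 64 (Gamma, w=60) → cum 370
Optimal location: mile 29.

x = 29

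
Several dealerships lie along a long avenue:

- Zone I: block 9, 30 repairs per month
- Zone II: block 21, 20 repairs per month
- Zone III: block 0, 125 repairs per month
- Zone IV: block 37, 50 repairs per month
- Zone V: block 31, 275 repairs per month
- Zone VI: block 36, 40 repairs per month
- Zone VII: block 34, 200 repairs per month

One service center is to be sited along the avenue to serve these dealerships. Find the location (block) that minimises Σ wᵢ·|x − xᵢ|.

x = 31

For a sum of weighted absolute distances on a line, the optimum is the weighted median (not the mean). Total weight W = 740; half-weight = 370.
Sort by position and accumulate weight:
  block 0 (Zone III, w=125) → cum 125
  block 9 (Zone I, w=30) → cum 155
  block 21 (Zone II, w=20) → cum 175
  block 31 (Zone V, w=275) → cum 450  ≥ 370 → median here
  block 34 (Zone VII, w=200) → cum 650
  block 36 (Zone VI, w=40) → cum 690
  block 37 (Zone IV, w=50) → cum 740
Optimal location: block 31.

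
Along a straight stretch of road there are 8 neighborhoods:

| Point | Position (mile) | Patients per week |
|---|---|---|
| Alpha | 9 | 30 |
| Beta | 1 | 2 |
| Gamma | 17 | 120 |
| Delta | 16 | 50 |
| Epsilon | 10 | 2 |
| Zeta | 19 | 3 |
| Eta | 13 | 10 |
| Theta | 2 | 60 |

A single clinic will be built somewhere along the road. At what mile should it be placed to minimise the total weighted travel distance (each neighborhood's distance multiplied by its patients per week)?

For a sum of weighted absolute distances on a line, the optimum is the weighted median (not the mean). Total weight W = 277; half-weight = 138.5.
Sort by position and accumulate weight:
  mile 1 (Beta, w=2) → cum 2
  mile 2 (Theta, w=60) → cum 62
  mile 9 (Alpha, w=30) → cum 92
  mile 10 (Epsilon, w=2) → cum 94
  mile 13 (Eta, w=10) → cum 104
  mile 16 (Delta, w=50) → cum 154  ≥ 138.5 → median here
  mile 17 (Gamma, w=120) → cum 274
  mile 19 (Zeta, w=3) → cum 277
Optimal location: mile 16.

x = 16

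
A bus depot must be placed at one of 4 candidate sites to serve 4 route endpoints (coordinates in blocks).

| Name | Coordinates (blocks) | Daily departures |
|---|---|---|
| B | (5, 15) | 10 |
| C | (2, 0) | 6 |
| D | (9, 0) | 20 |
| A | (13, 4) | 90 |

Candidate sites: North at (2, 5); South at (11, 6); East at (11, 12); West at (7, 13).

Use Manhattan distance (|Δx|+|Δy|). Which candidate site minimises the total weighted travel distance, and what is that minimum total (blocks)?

Total weighted distance at each candidate:
  North (2, 5): total = 1480
  South (11, 6): total = 760
  East (11, 12): total = 1396
  West (7, 13): total = 1798
Minimum is at South with total 760 blocks.

South, total 760 blocks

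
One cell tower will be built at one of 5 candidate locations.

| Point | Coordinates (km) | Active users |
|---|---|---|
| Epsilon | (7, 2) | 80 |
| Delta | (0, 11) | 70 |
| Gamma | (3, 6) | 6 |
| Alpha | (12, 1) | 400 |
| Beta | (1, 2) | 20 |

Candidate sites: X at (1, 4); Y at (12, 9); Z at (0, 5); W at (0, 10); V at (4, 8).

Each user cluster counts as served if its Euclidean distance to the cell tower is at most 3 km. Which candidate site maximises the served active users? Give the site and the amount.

Coverage radius r = 3 km; a point is covered iff (Δx)²+(Δy)² ≤ 3² = 9.
  X (1, 4): covers {Gamma, Beta} → 26
  Y (12, 9): covers {none} → 0
  Z (0, 5): covers {none} → 0
  W (0, 10): covers {Delta} → 70
  V (4, 8): covers {Gamma} → 6
Maximum coverage at W: 70 active users.

W, covering 70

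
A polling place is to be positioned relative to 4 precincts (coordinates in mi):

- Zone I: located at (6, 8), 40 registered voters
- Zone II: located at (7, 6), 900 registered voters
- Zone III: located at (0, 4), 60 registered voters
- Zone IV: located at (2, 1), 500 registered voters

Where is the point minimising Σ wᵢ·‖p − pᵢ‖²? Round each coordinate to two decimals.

(5.03, 4.31)

The minimiser of Σwᵢ‖p−pᵢ‖² is the weighted centroid p* = (Σwᵢpᵢ)/(Σwᵢ).
Σwᵢ = 1500.
Σwᵢxᵢ = 40·6 + 900·7 + 60·0 + 500·2 = 7540.
Σwᵢyᵢ = 40·8 + 900·6 + 60·4 + 500·1 = 6460.
x* = 7540/1500 = 5.03, y* = 6460/1500 = 4.31.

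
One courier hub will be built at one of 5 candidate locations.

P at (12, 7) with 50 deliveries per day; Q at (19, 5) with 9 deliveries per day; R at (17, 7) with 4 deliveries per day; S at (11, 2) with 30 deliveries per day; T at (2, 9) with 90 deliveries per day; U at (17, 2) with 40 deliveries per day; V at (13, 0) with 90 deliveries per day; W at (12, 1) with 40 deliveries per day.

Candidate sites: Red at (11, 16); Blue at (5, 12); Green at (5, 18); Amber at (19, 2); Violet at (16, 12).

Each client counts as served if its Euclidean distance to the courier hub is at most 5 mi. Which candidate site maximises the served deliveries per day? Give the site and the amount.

Coverage radius r = 5 mi; a point is covered iff (Δx)²+(Δy)² ≤ 5² = 25.
  Red (11, 16): covers {none} → 0
  Blue (5, 12): covers {T} → 90
  Green (5, 18): covers {none} → 0
  Amber (19, 2): covers {Q, U} → 49
  Violet (16, 12): covers {none} → 0
Maximum coverage at Blue: 90 deliveries per day.

Blue, covering 90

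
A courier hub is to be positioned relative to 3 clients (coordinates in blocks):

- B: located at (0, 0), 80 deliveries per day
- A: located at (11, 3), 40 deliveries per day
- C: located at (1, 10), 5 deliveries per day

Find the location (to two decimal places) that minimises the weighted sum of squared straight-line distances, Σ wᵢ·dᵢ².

The minimiser of Σwᵢ‖p−pᵢ‖² is the weighted centroid p* = (Σwᵢpᵢ)/(Σwᵢ).
Σwᵢ = 125.
Σwᵢxᵢ = 80·0 + 40·11 + 5·1 = 445.
Σwᵢyᵢ = 80·0 + 40·3 + 5·10 = 170.
x* = 445/125 = 3.56, y* = 170/125 = 1.36.

(3.56, 1.36)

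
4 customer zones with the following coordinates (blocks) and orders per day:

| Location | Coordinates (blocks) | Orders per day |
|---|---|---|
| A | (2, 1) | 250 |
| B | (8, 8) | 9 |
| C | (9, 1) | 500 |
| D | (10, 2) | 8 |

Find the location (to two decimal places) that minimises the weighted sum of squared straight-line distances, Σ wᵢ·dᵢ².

The minimiser of Σwᵢ‖p−pᵢ‖² is the weighted centroid p* = (Σwᵢpᵢ)/(Σwᵢ).
Σwᵢ = 767.
Σwᵢxᵢ = 250·2 + 9·8 + 500·9 + 8·10 = 5152.
Σwᵢyᵢ = 250·1 + 9·8 + 500·1 + 8·2 = 838.
x* = 5152/767 = 6.72, y* = 838/767 = 1.09.

(6.72, 1.09)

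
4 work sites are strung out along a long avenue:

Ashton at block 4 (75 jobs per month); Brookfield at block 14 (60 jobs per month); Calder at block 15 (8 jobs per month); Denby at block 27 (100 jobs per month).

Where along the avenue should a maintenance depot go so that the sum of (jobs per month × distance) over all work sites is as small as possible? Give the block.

x = 14

For a sum of weighted absolute distances on a line, the optimum is the weighted median (not the mean). Total weight W = 243; half-weight = 121.5.
Sort by position and accumulate weight:
  block 4 (Ashton, w=75) → cum 75
  block 14 (Brookfield, w=60) → cum 135  ≥ 121.5 → median here
  block 15 (Calder, w=8) → cum 143
  block 27 (Denby, w=100) → cum 243
Optimal location: block 14.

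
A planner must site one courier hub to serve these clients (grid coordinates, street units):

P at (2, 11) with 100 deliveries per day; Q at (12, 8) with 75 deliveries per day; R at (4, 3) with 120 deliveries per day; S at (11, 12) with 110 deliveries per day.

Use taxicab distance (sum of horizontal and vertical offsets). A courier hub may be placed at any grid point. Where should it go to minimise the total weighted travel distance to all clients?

Manhattan distance separates: Σwᵢ(|x−xᵢ|+|y−yᵢ|) = Σwᵢ|x−xᵢ| + Σwᵢ|y−yᵢ|, so x and y are optimised independently as 1-D weighted medians.
Total weight W = 405; half = 202.5.
x-coordinate, sorted with cumulative weight:
  x=2 (P, w=100) cum 100
  x=4 (R, w=120) cum 220  ← median
  x=11 (S, w=110) cum 330
  x=12 (Q, w=75) cum 405
⇒ x* = 4
y-coordinate, sorted with cumulative weight:
  y=3 (R, w=120) cum 120
  y=8 (Q, w=75) cum 195
  y=11 (P, w=100) cum 295  ← median
  y=12 (S, w=110) cum 405
⇒ y* = 11

(4, 11)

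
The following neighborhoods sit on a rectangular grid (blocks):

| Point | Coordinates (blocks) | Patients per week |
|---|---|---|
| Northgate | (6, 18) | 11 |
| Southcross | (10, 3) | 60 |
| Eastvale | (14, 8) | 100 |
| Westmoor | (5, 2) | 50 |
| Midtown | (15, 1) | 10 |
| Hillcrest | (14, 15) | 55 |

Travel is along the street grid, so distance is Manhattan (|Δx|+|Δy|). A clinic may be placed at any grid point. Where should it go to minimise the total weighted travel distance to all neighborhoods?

Manhattan distance separates: Σwᵢ(|x−xᵢ|+|y−yᵢ|) = Σwᵢ|x−xᵢ| + Σwᵢ|y−yᵢ|, so x and y are optimised independently as 1-D weighted medians.
Total weight W = 286; half = 143.
x-coordinate, sorted with cumulative weight:
  x=5 (Westmoor, w=50) cum 50
  x=6 (Northgate, w=11) cum 61
  x=10 (Southcross, w=60) cum 121
  x=14 (Eastvale, w=100) cum 221  ← median
  x=14 (Hillcrest, w=55) cum 276
  x=15 (Midtown, w=10) cum 286
⇒ x* = 14
y-coordinate, sorted with cumulative weight:
  y=1 (Midtown, w=10) cum 10
  y=2 (Westmoor, w=50) cum 60
  y=3 (Southcross, w=60) cum 120
  y=8 (Eastvale, w=100) cum 220  ← median
  y=15 (Hillcrest, w=55) cum 275
  y=18 (Northgate, w=11) cum 286
⇒ y* = 8

(14, 8)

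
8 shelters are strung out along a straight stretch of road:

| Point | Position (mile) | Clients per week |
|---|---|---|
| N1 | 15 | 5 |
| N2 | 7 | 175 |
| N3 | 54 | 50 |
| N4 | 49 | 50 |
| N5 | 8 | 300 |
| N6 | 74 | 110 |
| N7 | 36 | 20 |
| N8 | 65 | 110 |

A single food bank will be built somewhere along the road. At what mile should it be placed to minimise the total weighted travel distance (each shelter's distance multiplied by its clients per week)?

For a sum of weighted absolute distances on a line, the optimum is the weighted median (not the mean). Total weight W = 820; half-weight = 410.
Sort by position and accumulate weight:
  mile 7 (N2, w=175) → cum 175
  mile 8 (N5, w=300) → cum 475  ≥ 410 → median here
  mile 15 (N1, w=5) → cum 480
  mile 36 (N7, w=20) → cum 500
  mile 49 (N4, w=50) → cum 550
  mile 54 (N3, w=50) → cum 600
  mile 65 (N8, w=110) → cum 710
  mile 74 (N6, w=110) → cum 820
Optimal location: mile 8.

x = 8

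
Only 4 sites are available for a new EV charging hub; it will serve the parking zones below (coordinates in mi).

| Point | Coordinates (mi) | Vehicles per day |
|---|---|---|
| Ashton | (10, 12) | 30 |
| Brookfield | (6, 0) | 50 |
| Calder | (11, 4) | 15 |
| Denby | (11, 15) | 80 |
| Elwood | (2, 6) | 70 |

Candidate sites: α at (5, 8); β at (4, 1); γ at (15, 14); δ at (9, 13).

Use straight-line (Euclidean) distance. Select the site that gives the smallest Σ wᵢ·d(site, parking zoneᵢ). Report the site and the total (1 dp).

α, total 1693.3 mi

Total weighted distance at each candidate:
  α (5, 8): total = 1693.3
  β (4, 1): total = 2231.1
  γ (15, 14): total = 2553.6
  δ (9, 13): total = 1767.0
Minimum is at α with total 1693.3 mi.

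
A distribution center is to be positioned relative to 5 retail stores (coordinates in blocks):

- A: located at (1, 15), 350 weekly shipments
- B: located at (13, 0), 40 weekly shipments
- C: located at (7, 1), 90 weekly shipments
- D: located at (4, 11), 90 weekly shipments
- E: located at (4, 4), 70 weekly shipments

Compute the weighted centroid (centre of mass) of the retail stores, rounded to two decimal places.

(3.34, 10.33)

The minimiser of Σwᵢ‖p−pᵢ‖² is the weighted centroid p* = (Σwᵢpᵢ)/(Σwᵢ).
Σwᵢ = 640.
Σwᵢxᵢ = 350·1 + 40·13 + 90·7 + 90·4 + 70·4 = 2140.
Σwᵢyᵢ = 350·15 + 40·0 + 90·1 + 90·11 + 70·4 = 6610.
x* = 2140/640 = 3.34, y* = 6610/640 = 10.33.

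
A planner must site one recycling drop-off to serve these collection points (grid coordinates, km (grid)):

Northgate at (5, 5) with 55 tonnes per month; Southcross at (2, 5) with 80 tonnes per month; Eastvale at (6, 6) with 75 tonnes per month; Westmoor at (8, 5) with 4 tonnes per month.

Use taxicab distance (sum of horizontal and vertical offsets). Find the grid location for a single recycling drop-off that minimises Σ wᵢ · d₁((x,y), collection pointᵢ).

Manhattan distance separates: Σwᵢ(|x−xᵢ|+|y−yᵢ|) = Σwᵢ|x−xᵢ| + Σwᵢ|y−yᵢ|, so x and y are optimised independently as 1-D weighted medians.
Total weight W = 214; half = 107.
x-coordinate, sorted with cumulative weight:
  x=2 (Southcross, w=80) cum 80
  x=5 (Northgate, w=55) cum 135  ← median
  x=6 (Eastvale, w=75) cum 210
  x=8 (Westmoor, w=4) cum 214
⇒ x* = 5
y-coordinate, sorted with cumulative weight:
  y=5 (Northgate, w=55) cum 55
  y=5 (Southcross, w=80) cum 135  ← median
  y=5 (Westmoor, w=4) cum 139
  y=6 (Eastvale, w=75) cum 214
⇒ y* = 5

(5, 5)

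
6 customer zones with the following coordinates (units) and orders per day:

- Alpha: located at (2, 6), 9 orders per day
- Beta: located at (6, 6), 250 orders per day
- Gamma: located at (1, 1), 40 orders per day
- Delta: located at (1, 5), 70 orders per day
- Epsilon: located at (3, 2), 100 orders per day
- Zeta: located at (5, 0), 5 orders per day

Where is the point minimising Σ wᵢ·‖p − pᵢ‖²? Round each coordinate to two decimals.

(4.12, 4.52)

The minimiser of Σwᵢ‖p−pᵢ‖² is the weighted centroid p* = (Σwᵢpᵢ)/(Σwᵢ).
Σwᵢ = 474.
Σwᵢxᵢ = 9·2 + 250·6 + 40·1 + 70·1 + 100·3 + 5·5 = 1953.
Σwᵢyᵢ = 9·6 + 250·6 + 40·1 + 70·5 + 100·2 + 5·0 = 2144.
x* = 1953/474 = 4.12, y* = 2144/474 = 4.52.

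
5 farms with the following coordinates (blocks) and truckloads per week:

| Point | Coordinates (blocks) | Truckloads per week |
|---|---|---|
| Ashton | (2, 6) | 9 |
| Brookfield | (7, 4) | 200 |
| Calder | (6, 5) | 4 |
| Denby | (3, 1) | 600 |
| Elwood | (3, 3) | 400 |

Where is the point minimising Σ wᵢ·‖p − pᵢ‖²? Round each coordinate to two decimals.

(3.66, 2.20)

The minimiser of Σwᵢ‖p−pᵢ‖² is the weighted centroid p* = (Σwᵢpᵢ)/(Σwᵢ).
Σwᵢ = 1213.
Σwᵢxᵢ = 9·2 + 200·7 + 4·6 + 600·3 + 400·3 = 4442.
Σwᵢyᵢ = 9·6 + 200·4 + 4·5 + 600·1 + 400·3 = 2674.
x* = 4442/1213 = 3.66, y* = 2674/1213 = 2.20.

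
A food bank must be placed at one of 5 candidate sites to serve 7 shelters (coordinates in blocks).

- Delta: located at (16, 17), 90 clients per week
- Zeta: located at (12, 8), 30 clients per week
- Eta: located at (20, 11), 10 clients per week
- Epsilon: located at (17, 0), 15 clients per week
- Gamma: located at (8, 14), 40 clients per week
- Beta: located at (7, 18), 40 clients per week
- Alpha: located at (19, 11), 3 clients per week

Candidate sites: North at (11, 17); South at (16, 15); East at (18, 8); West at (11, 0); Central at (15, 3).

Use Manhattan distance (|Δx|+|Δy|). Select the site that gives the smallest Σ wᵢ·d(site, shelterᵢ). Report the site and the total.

Total weighted distance at each candidate:
  North (11, 17): total = 1727
  South (16, 15): total = 1691
  East (18, 8): total = 2847
  West (11, 0): total = 4157
  Central (15, 3): total = 3471
Minimum is at South with total 1691 blocks.

South, total 1691 blocks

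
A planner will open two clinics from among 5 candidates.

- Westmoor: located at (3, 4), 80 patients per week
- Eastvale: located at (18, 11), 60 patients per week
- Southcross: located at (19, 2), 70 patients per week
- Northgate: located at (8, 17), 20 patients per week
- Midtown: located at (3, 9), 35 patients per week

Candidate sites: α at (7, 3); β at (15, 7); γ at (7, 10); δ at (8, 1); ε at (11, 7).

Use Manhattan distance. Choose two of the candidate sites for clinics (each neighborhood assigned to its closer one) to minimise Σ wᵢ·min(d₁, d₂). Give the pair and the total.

Evaluate every pair (each demand assigned to the nearer of the two):
  {α, β}: total = 2100
  {β, γ}: total = 2185
  {α, γ}: total = 2365
  {β, δ}: total = 2465
  {γ, δ}: total = 2535
  {β, ε}: total = 2540
  {α, ε}: total = 2580
  {γ, ε}: total = 2705
  {δ, ε}: total = 2750
  {α, δ}: total = 3030
Best pair: {α, β} with total 2100.

{α, β}, total 2100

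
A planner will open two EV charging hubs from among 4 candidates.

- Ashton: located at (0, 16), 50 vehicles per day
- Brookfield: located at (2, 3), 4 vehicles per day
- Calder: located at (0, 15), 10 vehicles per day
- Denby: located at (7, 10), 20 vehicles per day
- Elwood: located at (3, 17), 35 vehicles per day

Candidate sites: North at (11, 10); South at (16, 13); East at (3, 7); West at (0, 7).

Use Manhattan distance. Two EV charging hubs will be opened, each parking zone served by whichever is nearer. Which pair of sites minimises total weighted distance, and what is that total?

{East, West}, total 1040

Evaluate every pair (each demand assigned to the nearer of the two):
  {East, West}: total = 1040
  {North, West}: total = 1089
  {North, East}: total = 1160
  {South, West}: total = 1209
  {South, East}: total = 1220
  {North, South}: total = 1679
Best pair: {East, West} with total 1040.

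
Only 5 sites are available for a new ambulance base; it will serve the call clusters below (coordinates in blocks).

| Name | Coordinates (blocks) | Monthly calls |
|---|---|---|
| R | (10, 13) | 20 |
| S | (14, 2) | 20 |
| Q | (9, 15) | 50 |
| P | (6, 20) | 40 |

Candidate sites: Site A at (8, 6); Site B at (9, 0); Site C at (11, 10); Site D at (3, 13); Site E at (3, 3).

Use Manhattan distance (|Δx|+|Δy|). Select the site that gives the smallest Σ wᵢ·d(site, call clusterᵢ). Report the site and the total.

Total weighted distance at each candidate:
  Site A (8, 6): total = 1520
  Site B (9, 0): total = 2090
  Site C (11, 10): total = 1250
  Site D (3, 13): total = 1380
  Site E (3, 3): total = 2280
Minimum is at Site C with total 1250 blocks.

Site C, total 1250 blocks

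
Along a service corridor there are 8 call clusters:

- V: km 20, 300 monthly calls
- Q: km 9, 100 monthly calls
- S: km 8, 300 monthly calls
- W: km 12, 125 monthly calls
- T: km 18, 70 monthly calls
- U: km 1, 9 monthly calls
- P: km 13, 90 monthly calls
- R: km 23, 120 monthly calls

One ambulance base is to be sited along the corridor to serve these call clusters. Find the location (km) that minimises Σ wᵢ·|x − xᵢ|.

x = 13

For a sum of weighted absolute distances on a line, the optimum is the weighted median (not the mean). Total weight W = 1114; half-weight = 557.
Sort by position and accumulate weight:
  km 1 (U, w=9) → cum 9
  km 8 (S, w=300) → cum 309
  km 9 (Q, w=100) → cum 409
  km 12 (W, w=125) → cum 534
  km 13 (P, w=90) → cum 624  ≥ 557 → median here
  km 18 (T, w=70) → cum 694
  km 20 (V, w=300) → cum 994
  km 23 (R, w=120) → cum 1114
Optimal location: km 13.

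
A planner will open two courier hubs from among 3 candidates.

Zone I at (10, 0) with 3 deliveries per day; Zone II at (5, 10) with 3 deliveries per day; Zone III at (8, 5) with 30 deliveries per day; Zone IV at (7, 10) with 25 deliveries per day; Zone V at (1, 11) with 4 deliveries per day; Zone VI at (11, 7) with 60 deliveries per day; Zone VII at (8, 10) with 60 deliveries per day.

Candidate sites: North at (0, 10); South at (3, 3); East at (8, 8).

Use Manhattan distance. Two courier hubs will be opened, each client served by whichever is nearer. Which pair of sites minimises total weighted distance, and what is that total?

Evaluate every pair (each demand assigned to the nearer of the two):
  {North, East}: total = 578
  {South, East}: total = 610
  {North, South}: total = 1638
Best pair: {North, East} with total 578.

{North, East}, total 578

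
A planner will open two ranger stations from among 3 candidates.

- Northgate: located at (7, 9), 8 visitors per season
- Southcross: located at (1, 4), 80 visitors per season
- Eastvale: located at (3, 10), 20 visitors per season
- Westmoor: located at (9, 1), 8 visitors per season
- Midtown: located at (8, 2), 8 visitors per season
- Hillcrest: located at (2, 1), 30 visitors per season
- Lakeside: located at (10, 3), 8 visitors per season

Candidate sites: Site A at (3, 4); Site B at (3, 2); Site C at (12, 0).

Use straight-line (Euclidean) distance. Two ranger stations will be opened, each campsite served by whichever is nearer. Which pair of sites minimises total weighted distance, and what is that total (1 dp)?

{Site A, Site C}, total 516.0

Evaluate every pair (each demand assigned to the nearer of the two):
  {Site A, Site C}: total = 516.0
  {Site A, Site B}: total = 518.9
  {Site B, Site C}: total = 583.1
Best pair: {Site A, Site C} with total 516.0.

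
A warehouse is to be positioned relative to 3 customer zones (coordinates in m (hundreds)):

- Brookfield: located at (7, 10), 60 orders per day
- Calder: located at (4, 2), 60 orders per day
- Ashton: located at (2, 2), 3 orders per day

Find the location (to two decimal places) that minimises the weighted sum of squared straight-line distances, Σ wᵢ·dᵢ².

(5.41, 5.90)

The minimiser of Σwᵢ‖p−pᵢ‖² is the weighted centroid p* = (Σwᵢpᵢ)/(Σwᵢ).
Σwᵢ = 123.
Σwᵢxᵢ = 60·7 + 60·4 + 3·2 = 666.
Σwᵢyᵢ = 60·10 + 60·2 + 3·2 = 726.
x* = 666/123 = 5.41, y* = 726/123 = 5.90.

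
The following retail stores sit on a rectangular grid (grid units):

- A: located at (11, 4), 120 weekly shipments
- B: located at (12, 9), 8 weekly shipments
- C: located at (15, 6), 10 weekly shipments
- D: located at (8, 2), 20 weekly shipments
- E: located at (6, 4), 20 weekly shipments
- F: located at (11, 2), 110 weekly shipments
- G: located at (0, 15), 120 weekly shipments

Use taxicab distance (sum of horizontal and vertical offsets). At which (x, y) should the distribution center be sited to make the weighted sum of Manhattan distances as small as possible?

Manhattan distance separates: Σwᵢ(|x−xᵢ|+|y−yᵢ|) = Σwᵢ|x−xᵢ| + Σwᵢ|y−yᵢ|, so x and y are optimised independently as 1-D weighted medians.
Total weight W = 408; half = 204.
x-coordinate, sorted with cumulative weight:
  x=0 (G, w=120) cum 120
  x=6 (E, w=20) cum 140
  x=8 (D, w=20) cum 160
  x=11 (A, w=120) cum 280  ← median
  x=11 (F, w=110) cum 390
  x=12 (B, w=8) cum 398
  x=15 (C, w=10) cum 408
⇒ x* = 11
y-coordinate, sorted with cumulative weight:
  y=2 (D, w=20) cum 20
  y=2 (F, w=110) cum 130
  y=4 (A, w=120) cum 250  ← median
  y=4 (E, w=20) cum 270
  y=6 (C, w=10) cum 280
  y=9 (B, w=8) cum 288
  y=15 (G, w=120) cum 408
⇒ y* = 4

(11, 4)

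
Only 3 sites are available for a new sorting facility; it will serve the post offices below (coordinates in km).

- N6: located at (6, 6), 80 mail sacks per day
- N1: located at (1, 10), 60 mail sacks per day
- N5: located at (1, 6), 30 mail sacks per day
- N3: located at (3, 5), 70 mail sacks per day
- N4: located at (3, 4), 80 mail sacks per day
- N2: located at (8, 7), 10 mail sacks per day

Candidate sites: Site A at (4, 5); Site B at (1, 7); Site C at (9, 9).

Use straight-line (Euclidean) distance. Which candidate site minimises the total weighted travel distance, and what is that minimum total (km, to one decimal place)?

Site A, total 851.5 km

Total weighted distance at each candidate:
  Site A (4, 5): total = 851.5
  Site B (1, 7): total = 1174.4
  Site C (9, 9): total = 2231.4
Minimum is at Site A with total 851.5 km.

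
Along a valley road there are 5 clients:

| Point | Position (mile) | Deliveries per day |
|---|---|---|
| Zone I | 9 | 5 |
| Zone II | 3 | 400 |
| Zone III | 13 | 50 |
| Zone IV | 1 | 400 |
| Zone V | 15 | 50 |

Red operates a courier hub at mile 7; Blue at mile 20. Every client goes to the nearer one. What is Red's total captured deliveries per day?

855

The indifferent point is the midpoint (7+20)/2 = 13.5; clients left of it (closer to Red at 7) go to Red, those right go to Blue.
  Zone IV at 1 (w=400) → Red
  Zone II at 3 (w=400) → Red
  Zone I at 9 (w=5) → Red
  Zone III at 13 (w=50) → Red
  Zone V at 15 (w=50) → Blue
Red captures 855; Blue captures 50.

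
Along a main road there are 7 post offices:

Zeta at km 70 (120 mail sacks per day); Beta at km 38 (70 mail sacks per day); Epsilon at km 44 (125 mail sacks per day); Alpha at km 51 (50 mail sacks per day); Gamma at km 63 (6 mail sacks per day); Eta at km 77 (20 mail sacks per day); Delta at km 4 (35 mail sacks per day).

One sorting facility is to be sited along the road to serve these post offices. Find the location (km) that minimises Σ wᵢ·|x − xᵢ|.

For a sum of weighted absolute distances on a line, the optimum is the weighted median (not the mean). Total weight W = 426; half-weight = 213.
Sort by position and accumulate weight:
  km 4 (Delta, w=35) → cum 35
  km 38 (Beta, w=70) → cum 105
  km 44 (Epsilon, w=125) → cum 230  ≥ 213 → median here
  km 51 (Alpha, w=50) → cum 280
  km 63 (Gamma, w=6) → cum 286
  km 70 (Zeta, w=120) → cum 406
  km 77 (Eta, w=20) → cum 426
Optimal location: km 44.

x = 44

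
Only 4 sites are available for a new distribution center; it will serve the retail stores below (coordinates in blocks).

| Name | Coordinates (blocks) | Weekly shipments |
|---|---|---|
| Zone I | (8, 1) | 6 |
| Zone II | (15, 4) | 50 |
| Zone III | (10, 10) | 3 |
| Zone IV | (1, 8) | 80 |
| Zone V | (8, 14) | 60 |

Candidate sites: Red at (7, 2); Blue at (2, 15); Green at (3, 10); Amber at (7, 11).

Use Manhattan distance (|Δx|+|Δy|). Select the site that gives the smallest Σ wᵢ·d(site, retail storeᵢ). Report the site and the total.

Total weighted distance at each candidate:
  Red (7, 2): total = 2285
  Blue (2, 15): total = 2419
  Green (3, 10): total = 1865
  Amber (7, 11): total = 1788
Minimum is at Amber with total 1788 blocks.

Amber, total 1788 blocks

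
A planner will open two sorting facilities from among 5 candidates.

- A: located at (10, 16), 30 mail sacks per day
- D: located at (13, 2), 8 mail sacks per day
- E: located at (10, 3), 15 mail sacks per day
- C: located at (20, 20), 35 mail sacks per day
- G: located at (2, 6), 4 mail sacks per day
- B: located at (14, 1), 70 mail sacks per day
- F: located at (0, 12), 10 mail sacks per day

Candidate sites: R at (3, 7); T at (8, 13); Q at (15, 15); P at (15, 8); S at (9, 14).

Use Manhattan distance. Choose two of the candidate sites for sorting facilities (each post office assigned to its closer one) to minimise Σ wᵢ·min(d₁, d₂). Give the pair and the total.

{Q, P}, total 1544

Evaluate every pair (each demand assigned to the nearer of the two):
  {Q, P}: total = 1544
  {P, S}: total = 1629
  {T, P}: total = 1661
  {R, P}: total = 1847
  {R, Q}: total = 1953
  {Q, S}: total = 1960
  {T, Q}: total = 1992
  {R, S}: total = 2248
  {R, T}: total = 2378
  {T, S}: total = 2395
Best pair: {Q, P} with total 1544.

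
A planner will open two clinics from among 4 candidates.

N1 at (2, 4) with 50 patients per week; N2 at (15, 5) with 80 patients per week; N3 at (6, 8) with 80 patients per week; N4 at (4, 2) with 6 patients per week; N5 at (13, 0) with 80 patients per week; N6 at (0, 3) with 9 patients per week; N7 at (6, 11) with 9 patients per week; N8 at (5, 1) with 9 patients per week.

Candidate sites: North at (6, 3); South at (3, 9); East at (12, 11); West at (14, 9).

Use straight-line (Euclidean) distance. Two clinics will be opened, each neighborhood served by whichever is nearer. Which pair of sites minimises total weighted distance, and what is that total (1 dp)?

{North, West}, total 1704.8

Evaluate every pair (each demand assigned to the nearer of the two):
  {North, West}: total = 1704.8
  {South, West}: total = 1771.7
  {North, East}: total = 1893.6
  {North, South}: total = 1926.0
  {South, East}: total = 2137.7
  {East, West}: total = 2565.7
Best pair: {North, West} with total 1704.8.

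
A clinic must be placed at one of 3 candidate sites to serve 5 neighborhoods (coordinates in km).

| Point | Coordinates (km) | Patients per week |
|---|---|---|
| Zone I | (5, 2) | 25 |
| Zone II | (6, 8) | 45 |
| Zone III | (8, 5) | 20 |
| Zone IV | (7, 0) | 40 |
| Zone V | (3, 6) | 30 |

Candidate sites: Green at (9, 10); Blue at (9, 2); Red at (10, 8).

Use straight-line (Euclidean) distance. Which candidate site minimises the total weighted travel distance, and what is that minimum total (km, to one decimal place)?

Blue, total 794.6 km

Total weighted distance at each candidate:
  Green (9, 10): total = 1112.1
  Blue (9, 2): total = 794.6
  Red (10, 8): total = 1007.5
Minimum is at Blue with total 794.6 km.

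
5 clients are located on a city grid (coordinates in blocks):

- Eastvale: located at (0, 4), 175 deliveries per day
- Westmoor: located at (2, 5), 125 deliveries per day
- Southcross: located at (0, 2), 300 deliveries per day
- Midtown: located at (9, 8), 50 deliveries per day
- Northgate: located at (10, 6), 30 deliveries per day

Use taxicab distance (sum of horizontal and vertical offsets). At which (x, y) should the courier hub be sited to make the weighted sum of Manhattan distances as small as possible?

(0, 4)

Manhattan distance separates: Σwᵢ(|x−xᵢ|+|y−yᵢ|) = Σwᵢ|x−xᵢ| + Σwᵢ|y−yᵢ|, so x and y are optimised independently as 1-D weighted medians.
Total weight W = 680; half = 340.
x-coordinate, sorted with cumulative weight:
  x=0 (Eastvale, w=175) cum 175
  x=0 (Southcross, w=300) cum 475  ← median
  x=2 (Westmoor, w=125) cum 600
  x=9 (Midtown, w=50) cum 650
  x=10 (Northgate, w=30) cum 680
⇒ x* = 0
y-coordinate, sorted with cumulative weight:
  y=2 (Southcross, w=300) cum 300
  y=4 (Eastvale, w=175) cum 475  ← median
  y=5 (Westmoor, w=125) cum 600
  y=6 (Northgate, w=30) cum 630
  y=8 (Midtown, w=50) cum 680
⇒ y* = 4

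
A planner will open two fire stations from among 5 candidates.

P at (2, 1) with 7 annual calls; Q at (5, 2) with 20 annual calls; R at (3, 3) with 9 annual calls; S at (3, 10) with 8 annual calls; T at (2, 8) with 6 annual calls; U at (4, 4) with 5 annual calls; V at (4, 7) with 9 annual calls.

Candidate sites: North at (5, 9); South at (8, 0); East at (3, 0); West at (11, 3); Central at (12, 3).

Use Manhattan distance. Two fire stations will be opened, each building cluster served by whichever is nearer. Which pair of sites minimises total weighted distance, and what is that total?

{North, East}, total 221

Evaluate every pair (each demand assigned to the nearer of the two):
  {North, East}: total = 221
  {North, South}: total = 326
  {South, East}: total = 352
  {East, West}: total = 352
  {East, Central}: total = 352
  {North, West}: total = 394
  {North, Central}: total = 394
  {South, West}: total = 564
  {South, Central}: total = 564
  {West, Central}: total = 632
Best pair: {North, East} with total 221.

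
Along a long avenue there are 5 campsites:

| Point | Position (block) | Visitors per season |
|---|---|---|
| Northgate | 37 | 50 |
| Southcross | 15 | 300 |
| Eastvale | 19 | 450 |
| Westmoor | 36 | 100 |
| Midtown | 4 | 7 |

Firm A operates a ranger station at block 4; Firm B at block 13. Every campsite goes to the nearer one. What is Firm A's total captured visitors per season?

7

The indifferent point is the midpoint (4+13)/2 = 8.5; campsites left of it (closer to Firm A at 4) go to Firm A, those right go to Firm B.
  Midtown at 4 (w=7) → Firm A
  Southcross at 15 (w=300) → Firm B
  Eastvale at 19 (w=450) → Firm B
  Westmoor at 36 (w=100) → Firm B
  Northgate at 37 (w=50) → Firm B
Firm A captures 7; Firm B captures 900.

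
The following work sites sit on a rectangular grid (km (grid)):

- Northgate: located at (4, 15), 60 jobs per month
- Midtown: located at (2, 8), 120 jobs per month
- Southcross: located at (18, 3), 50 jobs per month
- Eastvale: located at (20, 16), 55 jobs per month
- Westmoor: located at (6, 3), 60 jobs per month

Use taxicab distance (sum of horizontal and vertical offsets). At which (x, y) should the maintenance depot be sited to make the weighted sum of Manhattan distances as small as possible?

(4, 8)

Manhattan distance separates: Σwᵢ(|x−xᵢ|+|y−yᵢ|) = Σwᵢ|x−xᵢ| + Σwᵢ|y−yᵢ|, so x and y are optimised independently as 1-D weighted medians.
Total weight W = 345; half = 172.5.
x-coordinate, sorted with cumulative weight:
  x=2 (Midtown, w=120) cum 120
  x=4 (Northgate, w=60) cum 180  ← median
  x=6 (Westmoor, w=60) cum 240
  x=18 (Southcross, w=50) cum 290
  x=20 (Eastvale, w=55) cum 345
⇒ x* = 4
y-coordinate, sorted with cumulative weight:
  y=3 (Southcross, w=50) cum 50
  y=3 (Westmoor, w=60) cum 110
  y=8 (Midtown, w=120) cum 230  ← median
  y=15 (Northgate, w=60) cum 290
  y=16 (Eastvale, w=55) cum 345
⇒ y* = 8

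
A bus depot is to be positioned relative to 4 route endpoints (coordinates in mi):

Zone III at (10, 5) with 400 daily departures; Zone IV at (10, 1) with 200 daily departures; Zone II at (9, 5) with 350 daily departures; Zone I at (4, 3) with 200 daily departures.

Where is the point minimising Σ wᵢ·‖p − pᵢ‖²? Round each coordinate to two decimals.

The minimiser of Σwᵢ‖p−pᵢ‖² is the weighted centroid p* = (Σwᵢpᵢ)/(Σwᵢ).
Σwᵢ = 1150.
Σwᵢxᵢ = 400·10 + 200·10 + 350·9 + 200·4 = 9950.
Σwᵢyᵢ = 400·5 + 200·1 + 350·5 + 200·3 = 4550.
x* = 9950/1150 = 8.65, y* = 4550/1150 = 3.96.

(8.65, 3.96)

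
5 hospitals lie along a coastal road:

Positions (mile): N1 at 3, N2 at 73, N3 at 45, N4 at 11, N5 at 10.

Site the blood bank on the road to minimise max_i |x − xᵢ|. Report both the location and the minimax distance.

The 1-center on a line is the midpoint of the two extreme points: leftmost at 3, rightmost at 73.
Optimal location = (3 + 73)/2 = 38; maximum distance = (73 − 3)/2 = 35.

location 38, max distance 35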